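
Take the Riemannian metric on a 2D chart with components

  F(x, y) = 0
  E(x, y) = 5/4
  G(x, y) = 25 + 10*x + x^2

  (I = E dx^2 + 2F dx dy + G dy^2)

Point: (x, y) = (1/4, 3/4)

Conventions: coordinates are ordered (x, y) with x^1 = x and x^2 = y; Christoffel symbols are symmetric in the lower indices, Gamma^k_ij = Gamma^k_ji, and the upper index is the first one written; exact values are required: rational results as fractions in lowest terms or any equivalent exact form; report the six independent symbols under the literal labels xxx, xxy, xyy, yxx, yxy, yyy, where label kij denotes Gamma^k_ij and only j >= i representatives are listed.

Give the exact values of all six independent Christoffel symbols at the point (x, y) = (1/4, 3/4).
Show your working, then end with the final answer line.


E = 5/4, F = 0, G = 441/16 at the point
E_x = 0, E_y = 0, F_x = 0, F_y = 0, G_x = 21/2, G_y = 0
EG - F^2 = 2205/64;  g^inv = (64/2205) * [[441/16, 0], [0, 5/4]]
first-kind symbols [ij,l] = (1/2)(d_i g_jl + d_j g_il - d_l g_ij): [xx,x] = E_x/2 = 0, [xx,y] = F_x - E_y/2 = 0, [xy,x] = E_y/2 = 0, [xy,y] = G_x/2 = 21/4, [yy,x] = F_y - G_x/2 = -21/4, [yy,y] = G_y/2 = 0
Gamma^x_ij = (G*[ij,x] - F*[ij,y])/(EG - F^2), Gamma^y_ij = (E*[ij,y] - F*[ij,x])/(EG - F^2)

Answer: Gamma_xxx = 0, Gamma_xxy = 0, Gamma_xyy = -21/5, Gamma_yxx = 0, Gamma_yxy = 4/21, Gamma_yyy = 0


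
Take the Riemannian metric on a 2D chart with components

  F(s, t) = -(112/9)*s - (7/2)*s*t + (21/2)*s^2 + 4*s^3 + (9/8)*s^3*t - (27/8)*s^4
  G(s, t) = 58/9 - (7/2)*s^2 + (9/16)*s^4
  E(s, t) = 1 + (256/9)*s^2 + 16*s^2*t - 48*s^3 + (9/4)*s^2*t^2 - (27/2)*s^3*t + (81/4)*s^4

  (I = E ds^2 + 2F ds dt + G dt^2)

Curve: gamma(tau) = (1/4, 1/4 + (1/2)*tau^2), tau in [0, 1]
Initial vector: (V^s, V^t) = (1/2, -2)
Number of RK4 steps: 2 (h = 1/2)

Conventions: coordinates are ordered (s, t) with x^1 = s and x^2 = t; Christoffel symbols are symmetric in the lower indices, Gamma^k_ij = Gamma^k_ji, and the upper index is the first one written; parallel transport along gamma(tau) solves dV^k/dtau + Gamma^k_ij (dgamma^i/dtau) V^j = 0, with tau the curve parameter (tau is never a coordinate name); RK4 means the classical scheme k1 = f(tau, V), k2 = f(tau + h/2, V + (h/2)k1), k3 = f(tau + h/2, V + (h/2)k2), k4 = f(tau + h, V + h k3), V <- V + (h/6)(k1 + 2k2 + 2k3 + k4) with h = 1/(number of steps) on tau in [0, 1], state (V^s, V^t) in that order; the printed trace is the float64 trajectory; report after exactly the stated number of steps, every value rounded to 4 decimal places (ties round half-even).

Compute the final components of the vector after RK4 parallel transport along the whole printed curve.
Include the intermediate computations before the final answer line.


gamma'(tau) = (0, tau); f(tau, V)^k = -Gamma^k_ij(gamma(tau)) gamma'^i(tau) V^j; h = 1/2; intermediate values shown to 6 dp
curve data and Christoffel symbols at the stage parameters:
  tau = 0.000000: gamma = (0.250000, 0.250000), gamma' = (0.000000, 0.000000); Gamma_sss = 0.525496, Gamma_sst = 0.056981, Gamma_stt = 0.000000, Gamma_tss = -1.048603, Gamma_tst = -0.113704, Gamma_ttt = 0.000000
  tau = 0.250000: gamma = (0.250000, 0.281250), gamma' = (0.000000, 0.250000); Gamma_sss = 0.536147, Gamma_sst = 0.057359, Gamma_stt = 0.000000, Gamma_tss = -1.059025, Gamma_tst = -0.113298, Gamma_ttt = 0.000000
  tau = 0.500000: gamma = (0.250000, 0.375000), gamma' = (0.000000, 0.500000); Gamma_sss = 0.568387, Gamma_sst = 0.058463, Gamma_stt = 0.000000, Gamma_tss = -1.089616, Gamma_tst = -0.112075, Gamma_ttt = 0.000000
  tau = 0.750000: gamma = (0.250000, 0.531250), gamma' = (0.000000, 0.750000); Gamma_sss = 0.622983, Gamma_sst = 0.060208, Gamma_stt = 0.000000, Gamma_tss = -1.138354, Gamma_tst = -0.110015, Gamma_ttt = 0.000000
  tau = 1.000000: gamma = (0.250000, 0.750000), gamma' = (0.000000, 1.000000); Gamma_sss = 0.700892, Gamma_sst = 0.062456, Gamma_stt = 0.000000, Gamma_tss = -1.201921, Gamma_tst = -0.107102, Gamma_ttt = 0.000000
step 0: V^s = 0.5000, V^t = -2.0000
step 1: k1 = (0.000000, 0.000000), k2 = (-0.007170, 0.014162), k3 = (-0.007144, 0.014112), k4 = (-0.014511, 0.027819); V <- V + (h/6)(k1 + 2k2 + 2k3 + k4): V^s = 0.4964, V^t = -1.9930
step 2: k1 = (-0.014511, 0.027817), k2 = (-0.022252, 0.040660), k3 = (-0.022164, 0.040500), k4 = (-0.030311, 0.051979); V <- V + (h/6)(k1 + 2k2 + 2k3 + k4): V^s = 0.4853, V^t = -1.9728

Answer: V^s = 0.4853, V^t = -1.9728


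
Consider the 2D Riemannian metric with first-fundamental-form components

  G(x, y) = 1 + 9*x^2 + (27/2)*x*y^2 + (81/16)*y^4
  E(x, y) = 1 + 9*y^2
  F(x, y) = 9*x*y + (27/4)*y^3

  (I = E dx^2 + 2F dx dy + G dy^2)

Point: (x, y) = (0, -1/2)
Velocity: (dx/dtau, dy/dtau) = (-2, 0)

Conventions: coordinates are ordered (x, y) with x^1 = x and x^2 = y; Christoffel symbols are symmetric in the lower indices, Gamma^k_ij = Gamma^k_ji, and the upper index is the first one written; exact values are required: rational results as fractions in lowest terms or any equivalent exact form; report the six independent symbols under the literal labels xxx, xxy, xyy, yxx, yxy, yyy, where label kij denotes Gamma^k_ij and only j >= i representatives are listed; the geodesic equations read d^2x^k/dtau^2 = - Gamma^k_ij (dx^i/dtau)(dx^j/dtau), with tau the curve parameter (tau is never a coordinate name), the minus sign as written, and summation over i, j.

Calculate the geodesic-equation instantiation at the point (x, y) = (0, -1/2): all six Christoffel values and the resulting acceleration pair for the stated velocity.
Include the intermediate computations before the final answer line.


E = 13/4, F = -27/32, G = 337/256 at the point
E_x = 0, E_y = -9, F_x = -9/2, F_y = 81/16, G_x = 27/8, G_y = -81/32
EG - F^2 = 913/256;  g^inv = (256/913) * [[337/256, 27/32], [27/32, 13/4]]
first-kind symbols [ij,l] = (1/2)(d_i g_jl + d_j g_il - d_l g_ij): [xx,x] = E_x/2 = 0, [xx,y] = F_x - E_y/2 = 0, [xy,x] = E_y/2 = -9/2, [xy,y] = G_x/2 = 27/16, [yy,x] = F_y - G_x/2 = 27/8, [yy,y] = G_y/2 = -81/64
Gamma^x_ij = (G*[ij,x] - F*[ij,y])/(EG - F^2), Gamma^y_ij = (E*[ij,y] - F*[ij,x])/(EG - F^2)
Gamma_xxx = 0, Gamma_xxy = -1152/913, Gamma_xyy = 864/913, Gamma_yxx = 0, Gamma_yxy = 432/913, Gamma_yyy = -324/913
d^2x/dtau^2 = -(Gamma_xxx*(-2)^2 + 2*Gamma_xxy*(-2)*(0) + Gamma_xyy*(0)^2) = 0
d^2y/dtau^2 = -(Gamma_yxx*(-2)^2 + 2*Gamma_yxy*(-2)*(0) + Gamma_yyy*(0)^2) = 0

Answer: Gamma_xxx = 0, Gamma_xxy = -1152/913, Gamma_xyy = 864/913, Gamma_yxx = 0, Gamma_yxy = 432/913, Gamma_yyy = -324/913; accelerations (d^2x/dtau^2, d^2y/dtau^2) = (0, 0)


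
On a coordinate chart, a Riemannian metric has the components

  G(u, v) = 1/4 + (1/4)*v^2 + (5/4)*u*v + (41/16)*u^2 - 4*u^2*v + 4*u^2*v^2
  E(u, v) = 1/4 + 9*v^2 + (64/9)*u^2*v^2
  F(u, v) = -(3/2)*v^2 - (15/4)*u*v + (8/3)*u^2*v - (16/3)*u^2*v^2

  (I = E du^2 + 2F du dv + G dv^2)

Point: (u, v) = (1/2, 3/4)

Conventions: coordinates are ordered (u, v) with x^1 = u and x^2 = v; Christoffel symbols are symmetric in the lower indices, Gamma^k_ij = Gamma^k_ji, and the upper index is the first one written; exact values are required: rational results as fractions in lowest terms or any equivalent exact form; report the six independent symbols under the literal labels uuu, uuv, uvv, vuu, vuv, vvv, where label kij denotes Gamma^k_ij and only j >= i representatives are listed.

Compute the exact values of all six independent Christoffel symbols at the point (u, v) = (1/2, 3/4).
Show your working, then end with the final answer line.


E = 101/16, F = -5/2, G = 21/16 at the point
E_u = 4, E_v = 97/6, F_u = -61/16, F_v = -131/24, G_u = 11/4, G_v = 3/2
EG - F^2 = 521/256;  g^inv = (256/521) * [[21/16, 5/2], [5/2, 101/16]]
first-kind symbols [ij,l] = (1/2)(d_i g_jl + d_j g_il - d_l g_ij): [uu,u] = E_u/2 = 2, [uu,v] = F_u - E_v/2 = -571/48, [uv,u] = E_v/2 = 97/12, [uv,v] = G_u/2 = 11/8, [vv,u] = F_v - G_u/2 = -41/6, [vv,v] = G_v/2 = 3/4
Gamma^u_ij = (G*[ij,u] - F*[ij,v])/(EG - F^2), Gamma^v_ij = (E*[ij,v] - F*[ij,u])/(EG - F^2)

Answer: Gamma_uuu = -20824/1563, Gamma_uuv = 3596/521, Gamma_uvv = -1816/521, Gamma_vuu = -53831/1563, Gamma_vuv = 22186/1563, Gamma_vvv = -9484/1563


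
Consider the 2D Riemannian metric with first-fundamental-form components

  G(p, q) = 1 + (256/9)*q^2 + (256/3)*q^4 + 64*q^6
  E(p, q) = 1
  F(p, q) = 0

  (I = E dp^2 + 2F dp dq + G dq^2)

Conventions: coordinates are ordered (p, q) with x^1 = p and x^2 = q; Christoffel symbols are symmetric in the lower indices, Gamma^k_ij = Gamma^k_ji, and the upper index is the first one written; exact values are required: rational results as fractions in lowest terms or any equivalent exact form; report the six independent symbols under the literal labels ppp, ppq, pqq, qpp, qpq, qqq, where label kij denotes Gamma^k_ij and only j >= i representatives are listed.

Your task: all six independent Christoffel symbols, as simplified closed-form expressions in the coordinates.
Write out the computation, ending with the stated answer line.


E = 1; F = 0; G = 1 + (256/9)*q^2 + (256/3)*q^4 + 64*q^6
Gamma^k_ij = (1/2) g^{kl} (d_i g_jl + d_j g_il - d_l g_ij), with g^inv = (1/(EG-F^2)) [[G, -F], [-F, E]]
first partials: E_p = 0, E_q = 0, F_p = 0, F_q = 0, G_p = 0, G_q = (512/9)*q + (1024/3)*q^3 + 384*q^5
D = EG - F^2 = 1 + (256/9)*q^2 + (256/3)*q^4 + 64*q^6
expanded: Gamma^p_pp = (G E_p - 2F F_p + F E_q)/(2D), Gamma^p_pq = (G E_q - F G_p)/(2D), Gamma^p_qq = (2G F_q - G G_p - F G_q)/(2D), Gamma^q_pp = (2E F_p - E E_q - F E_p)/(2D), Gamma^q_pq = (E G_p - F E_q)/(2D), Gamma^q_qq = (E G_q - 2F F_q + F G_p)/(2D); substitute and cancel common factors

Answer: Gamma_ppp = 0, Gamma_ppq = 0, Gamma_pqq = 0, Gamma_qpp = 0, Gamma_qpq = 0, Gamma_qqq = (1728*q^5 + 1536*q^3 + 256*q)/(576*q^6 + 768*q^4 + 256*q^2 + 9)


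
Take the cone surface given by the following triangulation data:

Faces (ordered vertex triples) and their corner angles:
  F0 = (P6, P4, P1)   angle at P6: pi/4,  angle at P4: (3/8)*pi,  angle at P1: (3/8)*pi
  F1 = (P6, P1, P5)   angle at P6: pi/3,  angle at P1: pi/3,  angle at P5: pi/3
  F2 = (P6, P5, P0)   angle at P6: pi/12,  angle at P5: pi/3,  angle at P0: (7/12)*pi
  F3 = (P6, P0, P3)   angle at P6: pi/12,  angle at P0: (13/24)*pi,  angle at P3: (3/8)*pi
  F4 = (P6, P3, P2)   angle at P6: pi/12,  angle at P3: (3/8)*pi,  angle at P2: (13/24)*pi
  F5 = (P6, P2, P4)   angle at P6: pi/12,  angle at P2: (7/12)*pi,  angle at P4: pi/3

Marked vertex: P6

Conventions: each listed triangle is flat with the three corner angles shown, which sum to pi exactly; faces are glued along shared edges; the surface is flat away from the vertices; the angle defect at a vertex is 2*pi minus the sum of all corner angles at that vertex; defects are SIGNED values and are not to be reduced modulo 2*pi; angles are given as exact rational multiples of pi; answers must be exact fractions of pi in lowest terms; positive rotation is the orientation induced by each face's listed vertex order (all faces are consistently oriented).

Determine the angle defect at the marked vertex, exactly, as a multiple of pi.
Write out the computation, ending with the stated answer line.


Sum of corner angles at P6: (11/12)*pi
defect = 2*pi - (11/12)*pi

Answer: defect(P6) = (13/12)*pi


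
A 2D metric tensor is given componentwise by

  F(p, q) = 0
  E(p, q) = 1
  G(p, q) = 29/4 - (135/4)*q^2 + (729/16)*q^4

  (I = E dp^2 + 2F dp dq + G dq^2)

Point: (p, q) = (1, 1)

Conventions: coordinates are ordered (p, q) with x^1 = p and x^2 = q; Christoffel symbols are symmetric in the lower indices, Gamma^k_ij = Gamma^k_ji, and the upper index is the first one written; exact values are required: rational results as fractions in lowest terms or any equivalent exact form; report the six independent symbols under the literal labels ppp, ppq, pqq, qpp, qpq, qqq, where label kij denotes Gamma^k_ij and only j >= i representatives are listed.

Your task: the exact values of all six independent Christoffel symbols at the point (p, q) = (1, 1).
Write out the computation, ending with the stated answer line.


E = 1, F = 0, G = 305/16 at the point
E_p = 0, E_q = 0, F_p = 0, F_q = 0, G_p = 0, G_q = 459/4
EG - F^2 = 305/16;  g^inv = (16/305) * [[305/16, 0], [0, 1]]
first-kind symbols [ij,l] = (1/2)(d_i g_jl + d_j g_il - d_l g_ij): [pp,p] = E_p/2 = 0, [pp,q] = F_p - E_q/2 = 0, [pq,p] = E_q/2 = 0, [pq,q] = G_p/2 = 0, [qq,p] = F_q - G_p/2 = 0, [qq,q] = G_q/2 = 459/8
Gamma^p_ij = (G*[ij,p] - F*[ij,q])/(EG - F^2), Gamma^q_ij = (E*[ij,q] - F*[ij,p])/(EG - F^2)

Answer: Gamma_ppp = 0, Gamma_ppq = 0, Gamma_pqq = 0, Gamma_qpp = 0, Gamma_qpq = 0, Gamma_qqq = 918/305


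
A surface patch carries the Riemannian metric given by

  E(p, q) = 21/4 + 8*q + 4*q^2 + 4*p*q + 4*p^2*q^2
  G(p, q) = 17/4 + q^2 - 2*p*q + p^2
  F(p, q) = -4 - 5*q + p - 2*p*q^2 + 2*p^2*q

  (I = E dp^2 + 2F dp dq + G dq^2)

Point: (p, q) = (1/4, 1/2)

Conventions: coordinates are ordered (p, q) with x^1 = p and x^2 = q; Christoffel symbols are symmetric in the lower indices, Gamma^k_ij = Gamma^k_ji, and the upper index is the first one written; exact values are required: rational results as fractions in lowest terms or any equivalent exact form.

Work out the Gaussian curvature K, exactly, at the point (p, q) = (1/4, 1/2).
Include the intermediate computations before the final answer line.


E = 173/16, F = -101/16, G = 69/16, EG - F^2 = 217/32 at the point
E_p = 5/2, E_q = 53/4, F_p = 1, F_q = -43/8, G_p = -1/2, G_q = 1/2
E_qq = 17/2, F_pq = -1, G_pp = 2
By Brioschi, K is (det M1 - det M2) divided by (EG - F^2) squared.
M1 = [[-E_qq/2 + F_pq - G_pp/2, E_p/2, F_p - E_q/2], [F_q - G_p/2, E, F], [G_q/2, F, G]] = [[-25/4, 5/4, -45/8], [-41/8, 173/16, -101/16], [1/4, -101/16, 69/16]]; det M1 = -187905/1024
M2 = [[0, E_q/2, G_p/2], [E_q/2, E, F], [G_p/2, F, G]] = [[0, 53/8, -1/4], [53/8, 173/16, -101/16], [-1/4, -101/16, 69/16]]; det M2 = -173101/1024
det M1 - det M2 = -3701/256; K = -3701/256 / (217/32)^2 = -14804/47089

Answer: K = -14804/47089


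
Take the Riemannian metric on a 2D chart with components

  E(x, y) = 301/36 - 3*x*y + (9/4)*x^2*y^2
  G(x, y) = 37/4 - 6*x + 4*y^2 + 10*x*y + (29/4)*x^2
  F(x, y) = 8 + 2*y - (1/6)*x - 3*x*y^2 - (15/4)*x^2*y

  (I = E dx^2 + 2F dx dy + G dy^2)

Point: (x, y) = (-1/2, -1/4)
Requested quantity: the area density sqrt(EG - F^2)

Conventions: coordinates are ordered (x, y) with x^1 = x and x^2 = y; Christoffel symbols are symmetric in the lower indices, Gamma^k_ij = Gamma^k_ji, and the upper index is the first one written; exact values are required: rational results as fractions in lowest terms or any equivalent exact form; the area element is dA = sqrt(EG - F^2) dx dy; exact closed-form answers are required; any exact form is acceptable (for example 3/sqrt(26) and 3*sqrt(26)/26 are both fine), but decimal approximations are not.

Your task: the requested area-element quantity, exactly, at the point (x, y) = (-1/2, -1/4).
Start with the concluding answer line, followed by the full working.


Answer: sqrt(EG - F^2) = sqrt(573602)/96

E = 18481/2304, F = 1519/192, G = 249/16; EG - F^2 = 286801/4608


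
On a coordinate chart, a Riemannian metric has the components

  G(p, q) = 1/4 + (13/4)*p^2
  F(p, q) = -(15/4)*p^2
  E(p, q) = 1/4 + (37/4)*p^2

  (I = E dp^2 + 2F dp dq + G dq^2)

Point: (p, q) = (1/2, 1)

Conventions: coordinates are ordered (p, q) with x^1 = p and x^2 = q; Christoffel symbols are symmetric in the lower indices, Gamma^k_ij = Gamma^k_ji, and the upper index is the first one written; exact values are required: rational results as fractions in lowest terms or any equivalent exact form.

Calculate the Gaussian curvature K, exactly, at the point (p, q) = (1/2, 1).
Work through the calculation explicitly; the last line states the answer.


E = 41/16, F = -15/16, G = 17/16, EG - F^2 = 59/32 at the point
E_p = 37/4, E_q = 0, F_p = -15/4, F_q = 0, G_p = 13/4, G_q = 0
E_qq = 0, F_pq = 0, G_pp = 13/2
By Brioschi, K is (det M1 - det M2) divided by (EG - F^2) squared.
M1 = [[-E_qq/2 + F_pq - G_pp/2, E_p/2, F_p - E_q/2], [F_q - G_p/2, E, F], [G_q/2, F, G]] = [[-13/4, 37/8, -15/4], [-13/8, 41/16, -15/16], [0, -15/16, 17/16]]; det M1 = -3809/1024
M2 = [[0, E_q/2, G_p/2], [E_q/2, E, F], [G_p/2, F, G]] = [[0, 0, 13/8], [0, 41/16, -15/16], [13/8, -15/16, 17/16]]; det M2 = -6929/1024
det M1 - det M2 = 195/64; K = 195/64 / (59/32)^2 = 3120/3481

Answer: K = 3120/3481


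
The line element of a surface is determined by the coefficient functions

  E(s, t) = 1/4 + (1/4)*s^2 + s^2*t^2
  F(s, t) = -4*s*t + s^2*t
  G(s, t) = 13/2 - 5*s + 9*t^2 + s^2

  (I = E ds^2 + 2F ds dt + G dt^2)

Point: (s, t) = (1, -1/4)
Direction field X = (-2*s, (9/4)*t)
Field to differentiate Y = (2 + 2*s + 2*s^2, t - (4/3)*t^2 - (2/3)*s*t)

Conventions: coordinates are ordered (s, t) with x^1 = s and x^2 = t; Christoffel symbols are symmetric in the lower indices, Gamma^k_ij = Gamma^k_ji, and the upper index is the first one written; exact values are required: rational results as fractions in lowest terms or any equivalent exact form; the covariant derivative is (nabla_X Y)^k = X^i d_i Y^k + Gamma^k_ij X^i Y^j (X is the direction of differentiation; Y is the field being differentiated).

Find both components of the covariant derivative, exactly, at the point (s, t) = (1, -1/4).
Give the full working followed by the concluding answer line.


E = 9/16, F = 3/4, G = 49/16 at the point
E_s = 5/8, E_t = -1/2, F_s = 1/2, F_t = -3, G_s = -3, G_t = -9/2
EG - F^2 = 297/256;  g^inv = (256/297) * [[49/16, -3/4], [-3/4, 9/16]]
first-kind symbols [ij,l] = (1/2)(d_i g_jl + d_j g_il - d_l g_ij): [ss,s] = E_s/2 = 5/16, [ss,t] = F_s - E_t/2 = 3/4, [st,s] = E_t/2 = -1/4, [st,t] = G_s/2 = -3/2, [tt,s] = F_t - G_s/2 = -3/2, [tt,t] = G_t/2 = -9/4
Gamma^s_ij = (G*[ij,s] - F*[ij,t])/(EG - F^2), Gamma^t_ij = (E*[ij,t] - F*[ij,s])/(EG - F^2)
Gamma_sss = 101/297, Gamma_sst = 92/297, Gamma_stt = -248/99, Gamma_tss = 16/99, Gamma_tst = -56/99, Gamma_ttt = -4/33
X = (-2, -9/16), Y = (6, -1/6) at the point

Answer: (nabla_X Y)^s = -61507/3564, (nabla_X Y)^t = -5351/4752


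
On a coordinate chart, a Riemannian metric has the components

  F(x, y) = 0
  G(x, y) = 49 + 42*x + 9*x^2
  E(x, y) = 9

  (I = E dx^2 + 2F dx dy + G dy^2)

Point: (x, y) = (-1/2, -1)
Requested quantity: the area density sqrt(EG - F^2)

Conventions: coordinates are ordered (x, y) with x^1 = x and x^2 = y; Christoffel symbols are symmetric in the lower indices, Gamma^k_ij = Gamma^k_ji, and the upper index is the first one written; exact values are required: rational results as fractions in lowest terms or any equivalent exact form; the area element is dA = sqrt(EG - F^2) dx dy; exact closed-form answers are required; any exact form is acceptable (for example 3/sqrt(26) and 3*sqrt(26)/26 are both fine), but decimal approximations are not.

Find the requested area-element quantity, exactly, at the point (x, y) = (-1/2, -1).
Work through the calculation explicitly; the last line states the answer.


E = 9, F = 0, G = 121/4; EG - F^2 = 1089/4

Answer: sqrt(EG - F^2) = 33/2


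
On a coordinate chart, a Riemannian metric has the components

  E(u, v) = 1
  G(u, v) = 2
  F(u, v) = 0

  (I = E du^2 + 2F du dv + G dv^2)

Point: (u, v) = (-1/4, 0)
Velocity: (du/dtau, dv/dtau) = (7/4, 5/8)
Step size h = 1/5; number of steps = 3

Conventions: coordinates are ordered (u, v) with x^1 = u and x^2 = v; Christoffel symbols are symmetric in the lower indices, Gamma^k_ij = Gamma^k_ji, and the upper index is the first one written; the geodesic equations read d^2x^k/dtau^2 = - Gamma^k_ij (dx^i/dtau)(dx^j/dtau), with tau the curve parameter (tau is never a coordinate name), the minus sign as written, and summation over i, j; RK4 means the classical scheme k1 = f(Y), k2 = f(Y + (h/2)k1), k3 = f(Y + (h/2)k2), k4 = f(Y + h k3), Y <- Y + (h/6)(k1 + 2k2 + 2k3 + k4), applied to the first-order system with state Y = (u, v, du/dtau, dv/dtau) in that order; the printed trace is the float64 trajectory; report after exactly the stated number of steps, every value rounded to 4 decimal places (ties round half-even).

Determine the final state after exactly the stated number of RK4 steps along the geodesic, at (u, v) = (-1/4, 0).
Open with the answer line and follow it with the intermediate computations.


Answer: u = 0.8000, v = 0.3750, du/dtau = 1.7500, dv/dtau = 0.6250

f(Y) = (du/dtau, dv/dtau, -Gamma^u_ij Y'^i Y'^j, -Gamma^v_ij Y'^i Y'^j) with the Gammas evaluated at the stage position; h = 0.200000; intermediate values shown to 6 dp
step 0: u = -0.2500, v = 0.0000, du/dtau = 1.7500, dv/dtau = 0.6250
step 1:
  k1: at (u, v) = (-0.250000, 0.000000), (du/dtau, dv/dtau) = (1.750000, 0.625000); Gamma_uuu = 0.000000, Gamma_uuv = 0.000000, Gamma_uvv = 0.000000, Gamma_vuu = 0.000000, Gamma_vuv = 0.000000, Gamma_vvv = 0.000000; k1 = (1.750000, 0.625000, 0.000000, 0.000000)
  k2: at (u, v) = (-0.075000, 0.062500), (du/dtau, dv/dtau) = (1.750000, 0.625000); Gamma_uuu = 0.000000, Gamma_uuv = 0.000000, Gamma_uvv = 0.000000, Gamma_vuu = 0.000000, Gamma_vuv = 0.000000, Gamma_vvv = 0.000000; k2 = (1.750000, 0.625000, 0.000000, 0.000000)
  k3: at (u, v) = (-0.075000, 0.062500), (du/dtau, dv/dtau) = (1.750000, 0.625000); Gamma_uuu = 0.000000, Gamma_uuv = 0.000000, Gamma_uvv = 0.000000, Gamma_vuu = 0.000000, Gamma_vuv = 0.000000, Gamma_vvv = 0.000000; k3 = (1.750000, 0.625000, 0.000000, 0.000000)
  k4: at (u, v) = (0.100000, 0.125000), (du/dtau, dv/dtau) = (1.750000, 0.625000); Gamma_uuu = 0.000000, Gamma_uuv = 0.000000, Gamma_uvv = 0.000000, Gamma_vuu = 0.000000, Gamma_vuv = 0.000000, Gamma_vvv = 0.000000; k4 = (1.750000, 0.625000, 0.000000, 0.000000)
  Y <- Y + (h/6)(k1 + 2k2 + 2k3 + k4): u = 0.1000, v = 0.1250, du/dtau = 1.7500, dv/dtau = 0.6250
step 2:
  k1: at (u, v) = (0.100000, 0.125000), (du/dtau, dv/dtau) = (1.750000, 0.625000); Gamma_uuu = 0.000000, Gamma_uuv = 0.000000, Gamma_uvv = 0.000000, Gamma_vuu = 0.000000, Gamma_vuv = 0.000000, Gamma_vvv = 0.000000; k1 = (1.750000, 0.625000, 0.000000, 0.000000)
  k2: at (u, v) = (0.275000, 0.187500), (du/dtau, dv/dtau) = (1.750000, 0.625000); Gamma_uuu = 0.000000, Gamma_uuv = 0.000000, Gamma_uvv = 0.000000, Gamma_vuu = 0.000000, Gamma_vuv = 0.000000, Gamma_vvv = 0.000000; k2 = (1.750000, 0.625000, 0.000000, 0.000000)
  k3: at (u, v) = (0.275000, 0.187500), (du/dtau, dv/dtau) = (1.750000, 0.625000); Gamma_uuu = 0.000000, Gamma_uuv = 0.000000, Gamma_uvv = 0.000000, Gamma_vuu = 0.000000, Gamma_vuv = 0.000000, Gamma_vvv = 0.000000; k3 = (1.750000, 0.625000, 0.000000, 0.000000)
  k4: at (u, v) = (0.450000, 0.250000), (du/dtau, dv/dtau) = (1.750000, 0.625000); Gamma_uuu = 0.000000, Gamma_uuv = 0.000000, Gamma_uvv = 0.000000, Gamma_vuu = 0.000000, Gamma_vuv = 0.000000, Gamma_vvv = 0.000000; k4 = (1.750000, 0.625000, 0.000000, 0.000000)
  Y <- Y + (h/6)(k1 + 2k2 + 2k3 + k4): u = 0.4500, v = 0.2500, du/dtau = 1.7500, dv/dtau = 0.6250
step 3:
  k1: at (u, v) = (0.450000, 0.250000), (du/dtau, dv/dtau) = (1.750000, 0.625000); Gamma_uuu = 0.000000, Gamma_uuv = 0.000000, Gamma_uvv = 0.000000, Gamma_vuu = 0.000000, Gamma_vuv = 0.000000, Gamma_vvv = 0.000000; k1 = (1.750000, 0.625000, 0.000000, 0.000000)
  k2: at (u, v) = (0.625000, 0.312500), (du/dtau, dv/dtau) = (1.750000, 0.625000); Gamma_uuu = 0.000000, Gamma_uuv = 0.000000, Gamma_uvv = 0.000000, Gamma_vuu = 0.000000, Gamma_vuv = 0.000000, Gamma_vvv = 0.000000; k2 = (1.750000, 0.625000, 0.000000, 0.000000)
  k3: at (u, v) = (0.625000, 0.312500), (du/dtau, dv/dtau) = (1.750000, 0.625000); Gamma_uuu = 0.000000, Gamma_uuv = 0.000000, Gamma_uvv = 0.000000, Gamma_vuu = 0.000000, Gamma_vuv = 0.000000, Gamma_vvv = 0.000000; k3 = (1.750000, 0.625000, 0.000000, 0.000000)
  k4: at (u, v) = (0.800000, 0.375000), (du/dtau, dv/dtau) = (1.750000, 0.625000); Gamma_uuu = 0.000000, Gamma_uuv = 0.000000, Gamma_uvv = 0.000000, Gamma_vuu = 0.000000, Gamma_vuv = 0.000000, Gamma_vvv = 0.000000; k4 = (1.750000, 0.625000, 0.000000, 0.000000)
  Y <- Y + (h/6)(k1 + 2k2 + 2k3 + k4): u = 0.8000, v = 0.3750, du/dtau = 1.7500, dv/dtau = 0.6250


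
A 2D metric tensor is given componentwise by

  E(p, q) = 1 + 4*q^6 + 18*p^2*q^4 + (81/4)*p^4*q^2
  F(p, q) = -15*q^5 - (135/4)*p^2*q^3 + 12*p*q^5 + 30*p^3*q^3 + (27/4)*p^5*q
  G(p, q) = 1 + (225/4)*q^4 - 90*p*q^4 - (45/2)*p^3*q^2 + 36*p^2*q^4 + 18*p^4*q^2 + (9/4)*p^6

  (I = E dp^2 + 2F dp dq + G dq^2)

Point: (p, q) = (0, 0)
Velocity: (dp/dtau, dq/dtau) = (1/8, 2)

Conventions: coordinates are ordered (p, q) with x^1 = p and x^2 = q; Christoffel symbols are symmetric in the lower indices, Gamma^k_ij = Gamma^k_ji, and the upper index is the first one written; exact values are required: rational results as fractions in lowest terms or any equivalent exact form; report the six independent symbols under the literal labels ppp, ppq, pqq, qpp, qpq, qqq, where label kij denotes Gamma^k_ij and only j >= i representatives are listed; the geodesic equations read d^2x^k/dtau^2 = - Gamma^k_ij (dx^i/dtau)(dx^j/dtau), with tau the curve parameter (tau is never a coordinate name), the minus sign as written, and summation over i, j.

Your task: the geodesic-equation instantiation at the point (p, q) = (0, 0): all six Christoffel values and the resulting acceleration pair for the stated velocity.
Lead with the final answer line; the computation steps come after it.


Answer: Gamma_ppp = 0, Gamma_ppq = 0, Gamma_pqq = 0, Gamma_qpp = 0, Gamma_qpq = 0, Gamma_qqq = 0; accelerations (d^2p/dtau^2, d^2q/dtau^2) = (0, 0)

E = 1, F = 0, G = 1 at the point
E_p = 0, E_q = 0, F_p = 0, F_q = 0, G_p = 0, G_q = 0
EG - F^2 = 1;  g^inv = (1) * [[1, 0], [0, 1]]
first-kind symbols [ij,l] = (1/2)(d_i g_jl + d_j g_il - d_l g_ij): [pp,p] = E_p/2 = 0, [pp,q] = F_p - E_q/2 = 0, [pq,p] = E_q/2 = 0, [pq,q] = G_p/2 = 0, [qq,p] = F_q - G_p/2 = 0, [qq,q] = G_q/2 = 0
Gamma^p_ij = (G*[ij,p] - F*[ij,q])/(EG - F^2), Gamma^q_ij = (E*[ij,q] - F*[ij,p])/(EG - F^2)
Gamma_ppp = 0, Gamma_ppq = 0, Gamma_pqq = 0, Gamma_qpp = 0, Gamma_qpq = 0, Gamma_qqq = 0
d^2p/dtau^2 = -(Gamma_ppp*(1/8)^2 + 2*Gamma_ppq*(1/8)*(2) + Gamma_pqq*(2)^2) = 0
d^2q/dtau^2 = -(Gamma_qpp*(1/8)^2 + 2*Gamma_qpq*(1/8)*(2) + Gamma_qqq*(2)^2) = 0


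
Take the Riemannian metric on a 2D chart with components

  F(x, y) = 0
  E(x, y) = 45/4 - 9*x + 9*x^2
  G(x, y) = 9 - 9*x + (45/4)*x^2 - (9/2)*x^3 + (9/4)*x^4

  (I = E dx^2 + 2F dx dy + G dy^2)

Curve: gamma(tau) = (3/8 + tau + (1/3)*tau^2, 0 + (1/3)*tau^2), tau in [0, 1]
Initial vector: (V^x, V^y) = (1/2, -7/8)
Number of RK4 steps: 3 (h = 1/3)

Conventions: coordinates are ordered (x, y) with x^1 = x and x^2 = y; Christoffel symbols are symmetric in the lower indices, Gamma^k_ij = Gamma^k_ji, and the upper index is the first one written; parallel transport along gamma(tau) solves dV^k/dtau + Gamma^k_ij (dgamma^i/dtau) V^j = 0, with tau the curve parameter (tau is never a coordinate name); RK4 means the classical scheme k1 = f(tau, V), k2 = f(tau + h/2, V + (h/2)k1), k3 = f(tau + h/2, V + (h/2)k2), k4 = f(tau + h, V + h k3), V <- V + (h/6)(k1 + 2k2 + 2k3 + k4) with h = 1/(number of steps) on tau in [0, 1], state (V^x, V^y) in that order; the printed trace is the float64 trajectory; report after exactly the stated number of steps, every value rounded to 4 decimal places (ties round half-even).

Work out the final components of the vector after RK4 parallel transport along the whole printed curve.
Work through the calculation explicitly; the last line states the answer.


gamma'(tau) = (1 + (2/3)*tau, (2/3)*tau); f(tau, V)^k = -Gamma^k_ij(gamma(tau)) gamma'^i(tau) V^j; h = 1/3; intermediate values shown to 6 dp
curve data and Christoffel symbols at the stage parameters:
  tau = 0.000000: gamma = (0.375000, 0.000000), gamma' = (1.000000, 0.000000); Gamma_xxx = -0.123077, Gamma_xxy = 0.000000, Gamma_xyy = 0.108654, Gamma_yxx = 0.000000, Gamma_yxy = -0.141593, Gamma_yyy = 0.000000
  tau = 0.166667: gamma = (0.550926, 0.009259), gamma' = (1.111111, 0.111111); Gamma_xxx = 0.050794, Gamma_xxy = 0.000000, Gamma_xyy = -0.044511, Gamma_yxx = 0.000000, Gamma_yxy = 0.058115, Gamma_yyy = 0.000000
  tau = 0.333333: gamma = (0.745370, 0.037037), gamma' = (1.222222, 0.222222); Gamma_xxx = 0.231436, Gamma_xxy = 0.000000, Gamma_xyy = -0.209474, Gamma_yxx = 0.000000, Gamma_yxy = 0.271097, Gamma_yyy = 0.000000
  tau = 0.500000: gamma = (0.958333, 0.083333), gamma' = (1.333333, 0.333333); Gamma_xxx = 0.378766, Gamma_xxy = 0.000000, Gamma_xyy = -0.371204, Gamma_yxx = 0.000000, Gamma_yxy = 0.467671, Gamma_yyy = 0.000000
  tau = 0.666667: gamma = (1.189815, 0.148148), gamma' = (1.444444, 0.444444); Gamma_xxx = 0.467403, Gamma_xxy = 0.000000, Gamma_xyy = -0.520184, Gamma_yxx = 0.000000, Gamma_yxy = 0.619823, Gamma_yyy = 0.000000
  tau = 0.833333: gamma = (1.439815, 0.231481), gamma' = (1.555556, 0.555556); Gamma_xxx = 0.499038, Gamma_xxy = 0.000000, Gamma_xyy = -0.657047, Gamma_yxx = 0.000000, Gamma_yxy = 0.713805, Gamma_yyy = 0.000000
  tau = 1.000000: gamma = (1.708333, 0.333333), gamma' = (1.666667, 0.666667); Gamma_xxx = 0.491179, Gamma_xxy = 0.000000, Gamma_xyy = -0.788359, Gamma_yxx = 0.000000, Gamma_yxy = 0.752839, Gamma_yyy = 0.000000
step 0: V^x = 0.5000, V^y = -0.8750
step 1: k1 = (0.061538, -0.123894), k2 = (-0.033227, 0.054539), k3 = (-0.032189, 0.052721), k4 = (-0.178311, 0.254624); V <- V + (h/6)(k1 + 2k2 + 2k3 + k4): V^x = 0.4862, V^y = -0.8558
step 2: k1 = (-0.177380, 0.254274), k2 = (-0.331284, 0.436037), k3 = (-0.314582, 0.421146), k4 = (-0.422891, 0.535469); V <- V + (h/6)(k1 + 2k2 + 2k3 + k4): V^x = 0.3811, V^y = -0.7167
step 3: k1 = (-0.423014, 0.536670), k2 = (-0.470102, 0.573301), k3 = (-0.461781, 0.569634), k4 = (-0.462882, 0.546990); V <- V + (h/6)(k1 + 2k2 + 2k3 + k4): V^x = 0.2284, V^y = -0.5295

Answer: V^x = 0.2284, V^y = -0.5295


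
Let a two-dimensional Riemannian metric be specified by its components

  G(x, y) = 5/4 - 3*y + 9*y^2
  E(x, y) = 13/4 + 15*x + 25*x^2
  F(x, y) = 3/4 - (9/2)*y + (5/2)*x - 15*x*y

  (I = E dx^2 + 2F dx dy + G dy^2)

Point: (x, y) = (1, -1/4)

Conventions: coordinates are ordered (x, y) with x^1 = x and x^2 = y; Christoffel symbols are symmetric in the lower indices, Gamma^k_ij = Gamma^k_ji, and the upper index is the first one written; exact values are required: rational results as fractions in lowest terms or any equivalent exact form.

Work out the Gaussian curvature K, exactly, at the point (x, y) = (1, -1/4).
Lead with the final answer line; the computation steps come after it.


Answer: K = -1280/171363

E = 173/4, F = 65/8, G = 41/16, EG - F^2 = 717/16 at the point
E_x = 65, E_y = 0, F_x = 25/4, F_y = -39/2, G_x = 0, G_y = -15/2
E_yy = 0, F_xy = -15, G_xx = 0
Using the Brioschi determinant formula for K from the metric derivatives:
M1 = [[-E_yy/2 + F_xy - G_xx/2, E_x/2, F_x - E_y/2], [F_y - G_x/2, E, F], [G_y/2, F, G]] = [[-15, 65/2, 25/4], [-39/2, 173/4, 65/8], [-15/4, 65/8, 41/16]]; det M1 = -15
M2 = [[0, E_y/2, G_x/2], [E_y/2, E, F], [G_x/2, F, G]] = [[0, 0, 0], [0, 173/4, 65/8], [0, 65/8, 41/16]]; det M2 = 0
det M1 - det M2 = -15; K = -15 / (717/16)^2 = -1280/171363


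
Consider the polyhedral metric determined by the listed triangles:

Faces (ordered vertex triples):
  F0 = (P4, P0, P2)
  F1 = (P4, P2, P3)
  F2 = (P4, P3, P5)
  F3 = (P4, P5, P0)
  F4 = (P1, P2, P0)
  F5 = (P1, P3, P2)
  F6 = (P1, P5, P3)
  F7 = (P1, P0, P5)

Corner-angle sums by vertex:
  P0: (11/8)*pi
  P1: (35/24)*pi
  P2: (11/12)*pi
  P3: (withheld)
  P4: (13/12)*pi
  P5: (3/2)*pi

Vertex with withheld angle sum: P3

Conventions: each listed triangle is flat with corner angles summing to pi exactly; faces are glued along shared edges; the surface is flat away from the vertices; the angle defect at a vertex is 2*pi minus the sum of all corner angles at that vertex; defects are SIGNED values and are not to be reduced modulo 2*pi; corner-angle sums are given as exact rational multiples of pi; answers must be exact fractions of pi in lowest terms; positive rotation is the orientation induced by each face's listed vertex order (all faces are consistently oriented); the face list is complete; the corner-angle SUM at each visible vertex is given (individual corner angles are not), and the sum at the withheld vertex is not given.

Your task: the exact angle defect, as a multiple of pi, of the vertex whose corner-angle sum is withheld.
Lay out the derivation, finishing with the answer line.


V = 6, E = 12, F = 8; chi = V - E + F = 2
Gauss-Bonnet: total defect = 2*pi*chi = 4*pi; visible defects sum to (11/3)*pi

Answer: defect(P3) = pi/3


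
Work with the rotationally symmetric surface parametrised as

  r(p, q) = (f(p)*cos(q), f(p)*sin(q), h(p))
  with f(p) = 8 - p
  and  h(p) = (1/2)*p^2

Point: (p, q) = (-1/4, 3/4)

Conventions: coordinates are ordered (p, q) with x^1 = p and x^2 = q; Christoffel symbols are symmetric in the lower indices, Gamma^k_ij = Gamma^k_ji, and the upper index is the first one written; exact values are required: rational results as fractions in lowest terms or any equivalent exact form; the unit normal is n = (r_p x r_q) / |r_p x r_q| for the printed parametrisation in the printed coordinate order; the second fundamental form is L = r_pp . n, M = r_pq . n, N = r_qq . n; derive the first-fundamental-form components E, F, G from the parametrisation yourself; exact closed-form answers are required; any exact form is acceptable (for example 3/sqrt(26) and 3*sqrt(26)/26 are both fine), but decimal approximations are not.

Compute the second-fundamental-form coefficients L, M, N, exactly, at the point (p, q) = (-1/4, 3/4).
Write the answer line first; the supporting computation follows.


Answer: L = -4*sqrt(17)/17, M = 0, N = -33*sqrt(17)/68

f = 33/4, f' = -1, f'' = 0, h' = -1/4, h'' = 1
E = 17/16, F = 0, G = 1089/16; answer radicand W^2 = 17/16
unnormalised second-form numerators: l = -1, m = 0, n = -33/16; L = l/sqrt(17/16), and similarly M = m/sqrt(W^2), N = n/sqrt(W^2)


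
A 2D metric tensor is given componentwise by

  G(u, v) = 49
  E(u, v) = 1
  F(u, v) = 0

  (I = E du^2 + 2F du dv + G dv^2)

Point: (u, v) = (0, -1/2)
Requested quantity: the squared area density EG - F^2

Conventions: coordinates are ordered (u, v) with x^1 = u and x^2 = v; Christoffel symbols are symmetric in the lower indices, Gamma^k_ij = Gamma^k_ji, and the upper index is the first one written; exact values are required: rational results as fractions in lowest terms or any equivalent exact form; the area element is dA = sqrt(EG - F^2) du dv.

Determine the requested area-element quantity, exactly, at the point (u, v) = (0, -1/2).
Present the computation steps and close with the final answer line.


E = 1, F = 0, G = 49; EG - F^2 = 49

Answer: EG - F^2 = 49


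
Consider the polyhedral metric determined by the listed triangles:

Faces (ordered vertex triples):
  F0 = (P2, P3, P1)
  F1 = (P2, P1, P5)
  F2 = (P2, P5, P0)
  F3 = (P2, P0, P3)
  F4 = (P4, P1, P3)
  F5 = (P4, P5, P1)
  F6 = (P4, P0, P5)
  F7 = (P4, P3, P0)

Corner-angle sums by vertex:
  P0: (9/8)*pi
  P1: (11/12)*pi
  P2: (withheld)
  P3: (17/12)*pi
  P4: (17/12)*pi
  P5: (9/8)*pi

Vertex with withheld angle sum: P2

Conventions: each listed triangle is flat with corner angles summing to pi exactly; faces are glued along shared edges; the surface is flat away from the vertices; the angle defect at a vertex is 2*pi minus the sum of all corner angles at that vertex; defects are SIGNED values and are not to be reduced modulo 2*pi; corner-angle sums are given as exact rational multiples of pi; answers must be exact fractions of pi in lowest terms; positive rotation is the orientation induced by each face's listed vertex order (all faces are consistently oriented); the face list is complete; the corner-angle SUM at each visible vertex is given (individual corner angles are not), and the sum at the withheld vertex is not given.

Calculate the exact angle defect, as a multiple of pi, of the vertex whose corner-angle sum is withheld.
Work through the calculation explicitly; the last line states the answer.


V = 6, E = 12, F = 8; chi = V - E + F = 2
Gauss-Bonnet: total defect = 2*pi*chi = 4*pi; visible defects sum to 4*pi

Answer: defect(P2) = 0


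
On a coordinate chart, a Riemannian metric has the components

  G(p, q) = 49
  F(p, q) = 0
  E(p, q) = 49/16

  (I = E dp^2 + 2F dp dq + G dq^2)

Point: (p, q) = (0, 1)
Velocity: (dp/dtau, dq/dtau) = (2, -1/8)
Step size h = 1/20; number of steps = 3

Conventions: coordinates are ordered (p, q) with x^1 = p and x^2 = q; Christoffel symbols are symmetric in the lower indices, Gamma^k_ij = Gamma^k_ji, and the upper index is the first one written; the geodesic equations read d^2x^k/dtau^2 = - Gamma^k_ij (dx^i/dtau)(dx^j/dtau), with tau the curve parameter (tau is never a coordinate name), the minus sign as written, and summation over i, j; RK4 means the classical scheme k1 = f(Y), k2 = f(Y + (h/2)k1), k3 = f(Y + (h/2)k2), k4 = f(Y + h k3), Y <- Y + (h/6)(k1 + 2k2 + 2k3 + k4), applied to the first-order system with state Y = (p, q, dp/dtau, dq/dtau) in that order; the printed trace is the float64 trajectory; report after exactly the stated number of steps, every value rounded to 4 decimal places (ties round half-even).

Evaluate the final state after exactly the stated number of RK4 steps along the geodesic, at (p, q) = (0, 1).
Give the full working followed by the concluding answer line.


f(Y) = (dp/dtau, dq/dtau, -Gamma^p_ij Y'^i Y'^j, -Gamma^q_ij Y'^i Y'^j) with the Gammas evaluated at the stage position; h = 0.050000; intermediate values shown to 6 dp
step 0: p = 0.0000, q = 1.0000, dp/dtau = 2.0000, dq/dtau = -0.1250
step 1:
  k1: at (p, q) = (0.000000, 1.000000), (dp/dtau, dq/dtau) = (2.000000, -0.125000); Gamma_ppp = 0.000000, Gamma_ppq = 0.000000, Gamma_pqq = 0.000000, Gamma_qpp = 0.000000, Gamma_qpq = 0.000000, Gamma_qqq = 0.000000; k1 = (2.000000, -0.125000, 0.000000, 0.000000)
  k2: at (p, q) = (0.050000, 0.996875), (dp/dtau, dq/dtau) = (2.000000, -0.125000); Gamma_ppp = 0.000000, Gamma_ppq = 0.000000, Gamma_pqq = 0.000000, Gamma_qpp = 0.000000, Gamma_qpq = 0.000000, Gamma_qqq = 0.000000; k2 = (2.000000, -0.125000, 0.000000, 0.000000)
  k3: at (p, q) = (0.050000, 0.996875), (dp/dtau, dq/dtau) = (2.000000, -0.125000); Gamma_ppp = 0.000000, Gamma_ppq = 0.000000, Gamma_pqq = 0.000000, Gamma_qpp = 0.000000, Gamma_qpq = 0.000000, Gamma_qqq = 0.000000; k3 = (2.000000, -0.125000, 0.000000, 0.000000)
  k4: at (p, q) = (0.100000, 0.993750), (dp/dtau, dq/dtau) = (2.000000, -0.125000); Gamma_ppp = 0.000000, Gamma_ppq = 0.000000, Gamma_pqq = 0.000000, Gamma_qpp = 0.000000, Gamma_qpq = 0.000000, Gamma_qqq = 0.000000; k4 = (2.000000, -0.125000, 0.000000, 0.000000)
  Y <- Y + (h/6)(k1 + 2k2 + 2k3 + k4): p = 0.1000, q = 0.9938, dp/dtau = 2.0000, dq/dtau = -0.1250
step 2:
  k1: at (p, q) = (0.100000, 0.993750), (dp/dtau, dq/dtau) = (2.000000, -0.125000); Gamma_ppp = 0.000000, Gamma_ppq = 0.000000, Gamma_pqq = 0.000000, Gamma_qpp = 0.000000, Gamma_qpq = 0.000000, Gamma_qqq = 0.000000; k1 = (2.000000, -0.125000, 0.000000, 0.000000)
  k2: at (p, q) = (0.150000, 0.990625), (dp/dtau, dq/dtau) = (2.000000, -0.125000); Gamma_ppp = 0.000000, Gamma_ppq = 0.000000, Gamma_pqq = 0.000000, Gamma_qpp = 0.000000, Gamma_qpq = 0.000000, Gamma_qqq = 0.000000; k2 = (2.000000, -0.125000, 0.000000, 0.000000)
  k3: at (p, q) = (0.150000, 0.990625), (dp/dtau, dq/dtau) = (2.000000, -0.125000); Gamma_ppp = 0.000000, Gamma_ppq = 0.000000, Gamma_pqq = 0.000000, Gamma_qpp = 0.000000, Gamma_qpq = 0.000000, Gamma_qqq = 0.000000; k3 = (2.000000, -0.125000, 0.000000, 0.000000)
  k4: at (p, q) = (0.200000, 0.987500), (dp/dtau, dq/dtau) = (2.000000, -0.125000); Gamma_ppp = 0.000000, Gamma_ppq = 0.000000, Gamma_pqq = 0.000000, Gamma_qpp = 0.000000, Gamma_qpq = 0.000000, Gamma_qqq = 0.000000; k4 = (2.000000, -0.125000, 0.000000, 0.000000)
  Y <- Y + (h/6)(k1 + 2k2 + 2k3 + k4): p = 0.2000, q = 0.9875, dp/dtau = 2.0000, dq/dtau = -0.1250
step 3:
  k1: at (p, q) = (0.200000, 0.987500), (dp/dtau, dq/dtau) = (2.000000, -0.125000); Gamma_ppp = 0.000000, Gamma_ppq = 0.000000, Gamma_pqq = 0.000000, Gamma_qpp = 0.000000, Gamma_qpq = 0.000000, Gamma_qqq = 0.000000; k1 = (2.000000, -0.125000, 0.000000, 0.000000)
  k2: at (p, q) = (0.250000, 0.984375), (dp/dtau, dq/dtau) = (2.000000, -0.125000); Gamma_ppp = 0.000000, Gamma_ppq = 0.000000, Gamma_pqq = 0.000000, Gamma_qpp = 0.000000, Gamma_qpq = 0.000000, Gamma_qqq = 0.000000; k2 = (2.000000, -0.125000, 0.000000, 0.000000)
  k3: at (p, q) = (0.250000, 0.984375), (dp/dtau, dq/dtau) = (2.000000, -0.125000); Gamma_ppp = 0.000000, Gamma_ppq = 0.000000, Gamma_pqq = 0.000000, Gamma_qpp = 0.000000, Gamma_qpq = 0.000000, Gamma_qqq = 0.000000; k3 = (2.000000, -0.125000, 0.000000, 0.000000)
  k4: at (p, q) = (0.300000, 0.981250), (dp/dtau, dq/dtau) = (2.000000, -0.125000); Gamma_ppp = 0.000000, Gamma_ppq = 0.000000, Gamma_pqq = 0.000000, Gamma_qpp = 0.000000, Gamma_qpq = 0.000000, Gamma_qqq = 0.000000; k4 = (2.000000, -0.125000, 0.000000, 0.000000)
  Y <- Y + (h/6)(k1 + 2k2 + 2k3 + k4): p = 0.3000, q = 0.9813, dp/dtau = 2.0000, dq/dtau = -0.1250

Answer: p = 0.3000, q = 0.9813, dp/dtau = 2.0000, dq/dtau = -0.1250
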